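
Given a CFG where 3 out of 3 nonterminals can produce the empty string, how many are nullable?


Nonterminals: {S, A, B}
A nonterminal is nullable if it can derive epsilon
Counting nullable nonterminals: 3
Total nullable = 3

3


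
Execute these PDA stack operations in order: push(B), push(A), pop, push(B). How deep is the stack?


Tracing stack operations:
  push(B) -> stack = [B], depth=1
  push(A) -> stack = [B,A], depth=2
  pop -> removed A, stack = [B], depth=1
  push(B) -> stack = [B,B], depth=2
Final depth = 2

2


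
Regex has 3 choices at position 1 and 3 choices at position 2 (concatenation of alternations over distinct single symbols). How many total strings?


First group: 3 alternatives
Second group: 3 alternatives
Concatenation: each choice from group 1 pairs with each from group 2
Total = 3 x 3 = 9

9


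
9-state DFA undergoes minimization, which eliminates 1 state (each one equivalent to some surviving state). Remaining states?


Original DFA: 9 states
Redundant states removed: 1
Minimized states = original - removed
= 9 - 1
= 8

8


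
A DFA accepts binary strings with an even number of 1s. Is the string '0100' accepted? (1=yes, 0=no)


DFA has 2 states: q_even (start, accept=yes) and q_odd
Processing string '0100' character by character:
  Position 0: read '0', 1-count=0 -> q_even (no change)
  Position 1: read '1', 1-count=1 -> q_odd
  Position 2: read '0', 1-count=1 -> q_odd (no change)
  Position 3: read '0', 1-count=1 -> q_odd (no change)
Final state: q_odd, total 1s = 1 (odd); the DFA requires an even count -> reject

0


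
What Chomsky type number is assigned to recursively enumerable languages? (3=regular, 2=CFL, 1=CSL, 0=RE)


Chomsky hierarchy levels:
  Type 3: Regular (DFA/NFA/regex)
  Type 2: Context-free (PDA)
  Type 1: Context-sensitive
  Type 0: Recursively enumerable (TM)
'recursively enumerable' corresponds to Type 0

0


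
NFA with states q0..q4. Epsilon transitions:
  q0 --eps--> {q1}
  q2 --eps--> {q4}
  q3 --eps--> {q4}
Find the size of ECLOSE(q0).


Starting from q0
Initialize closure = {q0}
Follow epsilon from q0 -> add q1
Final closure: {q0, q1}
Size = 2

2


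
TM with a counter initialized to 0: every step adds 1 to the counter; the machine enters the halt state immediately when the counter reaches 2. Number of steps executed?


Counter starts at 0. Counting sequence:
  Step 1: counter = 1
  Step 2: counter = 2
Counter reached 2 -> halt
Total steps = 2

2


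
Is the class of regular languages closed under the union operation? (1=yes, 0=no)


Regular languages are closed under:
- Union (DFA product construction)
- Intersection (DFA product construction)
- Complement (swap accept/reject states)
- Concatenation (NFA construction)
- Kleene star (NFA construction)
union is in this list
Therefore: closed

1


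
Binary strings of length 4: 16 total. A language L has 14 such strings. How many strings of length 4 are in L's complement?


Alphabet: {0,1}
String length: 4
Total strings of length 4 = 2^4 = 16
Strings in L = 14
Complement = total - |L|
= 16 - 14
= 2

2


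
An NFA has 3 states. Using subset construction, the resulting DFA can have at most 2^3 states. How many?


NFA has 3 states
Subset construction: each DFA state = subset of NFA states
Maximum subsets = 2^3
2^3 = 8

8


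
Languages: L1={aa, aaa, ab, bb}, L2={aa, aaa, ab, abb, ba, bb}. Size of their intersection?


L1 = {aa, aaa, ab, bb}
L2 = {aa, aaa, ab, abb, ba, bb}
Checking each string in L1 against L2:
  'aa': in L2? Yes
  'aaa': in L2? Yes
  'ab': in L2? Yes
  'bb': in L2? Yes
Intersection = {aa, aaa, ab, bb}
|L1 ∩ L2| = 4

4


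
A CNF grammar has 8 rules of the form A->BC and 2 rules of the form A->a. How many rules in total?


CNF allows two rule forms:
  A -> BC (binary): 8 rules
  A -> a (terminal): 2 rules
Total = 8 + 2 = 10

10


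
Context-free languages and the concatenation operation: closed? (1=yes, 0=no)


CFL closure properties:
  Closed under: union, concatenation, Kleene star
  NOT closed under: intersection, complement
Operation 'concatenation' is in closed list -> Yes (closed)

1


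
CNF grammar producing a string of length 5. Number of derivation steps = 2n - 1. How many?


Chomsky Normal Form derivation:
String length n = 5
Each step either:
  - Splits a nonterminal into two (n-1 such steps)
  - Converts a nonterminal to terminal (n such steps)
Total = (n-1) + n = 2n - 1
= 2(5) - 1
= 10 - 1
= 9

9


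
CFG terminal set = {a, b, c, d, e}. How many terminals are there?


Terminal symbols: a, b, c, d, e
Counting each: a (#1), b (#2), c (#3), d (#4), e (#5)
Total = 5

5


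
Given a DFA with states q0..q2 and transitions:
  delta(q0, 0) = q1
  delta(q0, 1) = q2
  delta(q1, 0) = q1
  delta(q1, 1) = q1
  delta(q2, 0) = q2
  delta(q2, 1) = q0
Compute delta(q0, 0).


Looking up transition function:
delta(q0, 0) in the table
Row: q0, Column: 0
Result: q1

q1


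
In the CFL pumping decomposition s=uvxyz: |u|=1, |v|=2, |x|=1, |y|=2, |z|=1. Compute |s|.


|s| = |u| + |v| + |x| + |y| + |z|
= 1 + 2 + 1 + 2 + 1
= 3 + 1 + 3
= 4 + 3
= 7

7


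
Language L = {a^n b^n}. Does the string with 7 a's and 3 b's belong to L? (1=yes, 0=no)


Language requires equal numbers of a's and b's
PDA pushes for each 'a', pops for each 'b'
Number of a's = 7
Number of b's = 3
7 != 3 -> Reject

0


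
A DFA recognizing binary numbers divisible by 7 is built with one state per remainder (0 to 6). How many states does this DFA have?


Divisibility by 7 is tracked via the remainder mod 7: 0, 1, ..., 6
The construction assigns one state to each remainder
Number of remainders = 7

7


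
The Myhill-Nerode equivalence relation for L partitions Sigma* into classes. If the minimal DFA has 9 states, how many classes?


Myhill-Nerode theorem:
Number of equivalence classes = number of states in minimal DFA
Minimal DFA states = 9
Therefore equivalence classes = 9

9


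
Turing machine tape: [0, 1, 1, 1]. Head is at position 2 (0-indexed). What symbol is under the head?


Tape: [0, 1, 1, 1]
Positions: 0 1 2 3
Values:    0 1 1 1
Head at position 2
tape[2] = 1

1


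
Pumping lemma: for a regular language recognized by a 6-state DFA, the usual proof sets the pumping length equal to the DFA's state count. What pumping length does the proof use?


Pumping lemma for regular languages (standard proof):
Take p = |Q|, the number of DFA states.
Any string of length >= |Q| passes through |Q|+1 states while reading its first |Q| symbols,
so by pigeonhole some state repeats, giving the loop that can be pumped.
Here |Q| = 6
Therefore the proof uses p = 6

6


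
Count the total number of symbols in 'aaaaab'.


String: 'aaaaab'
Counting characters:
  'a' appears 5 time(s)
  'b' appears 1 time(s)
Total length = 5 + 1 = 6

6


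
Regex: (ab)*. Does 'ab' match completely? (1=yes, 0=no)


Pattern: (ab)*
String: 'ab'
Pattern requires: zero or more repetitions of 'ab'
Pairs: ['ab']
All pairs are 'ab'? Yes
Result: 1

1


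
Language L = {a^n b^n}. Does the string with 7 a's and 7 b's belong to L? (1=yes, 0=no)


Language requires equal numbers of a's and b's
PDA pushes for each 'a', pops for each 'b'
Number of a's = 7
Number of b's = 7
7 == 7 -> Accept

1


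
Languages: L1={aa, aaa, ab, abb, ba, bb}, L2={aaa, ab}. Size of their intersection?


L1 = {aa, aaa, ab, abb, ba, bb}
L2 = {aaa, ab}
Checking each string in L1 against L2:
  'aa': in L2? No
  'aaa': in L2? Yes
  'ab': in L2? Yes
  'abb': in L2? No
  'ba': in L2? No
  'bb': in L2? No
Intersection = {aaa, ab}
|L1 ∩ L2| = 2

2


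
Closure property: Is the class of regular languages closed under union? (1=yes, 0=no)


Regular languages are closed under all standard operations:
- Union: Yes (product construction)
- Intersection: Yes (product construction)
- Complement: Yes (swap accept/reject)
- Concatenation: Yes (NFA construction)
Operation: union -> Closed

1


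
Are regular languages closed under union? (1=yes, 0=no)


Regular languages are closed under:
- Union (DFA product construction)
- Intersection (DFA product construction)
- Complement (swap accept/reject states)
- Concatenation (NFA construction)
- Kleene star (NFA construction)
union is in this list
Therefore: closed

1


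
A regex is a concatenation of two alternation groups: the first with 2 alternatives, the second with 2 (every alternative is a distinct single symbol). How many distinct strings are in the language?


First group: 2 alternatives
Second group: 2 alternatives
Concatenation: each choice from group 1 pairs with each from group 2
Total = 2 x 2 = 4

4


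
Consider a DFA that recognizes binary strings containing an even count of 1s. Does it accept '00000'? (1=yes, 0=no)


DFA has 2 states: q_even (start, accept=yes) and q_odd
Processing string '00000' character by character:
  Position 0: read '0', 1-count=0 -> q_even (no change)
  Position 1: read '0', 1-count=0 -> q_even (no change)
  Position 2: read '0', 1-count=0 -> q_even (no change)
  Position 3: read '0', 1-count=0 -> q_even (no change)
  Position 4: read '0', 1-count=0 -> q_even (no change)
Final state: q_even, total 1s = 0 (even); the DFA requires an even count -> accept

1


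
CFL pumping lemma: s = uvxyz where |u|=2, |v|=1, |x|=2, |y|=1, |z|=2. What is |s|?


|s| = |u| + |v| + |x| + |y| + |z|
= 2 + 1 + 2 + 1 + 2
= 3 + 2 + 3
= 5 + 3
= 8

8


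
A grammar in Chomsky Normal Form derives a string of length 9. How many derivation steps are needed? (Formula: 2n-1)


Chomsky Normal Form derivation:
String length n = 9
Each step either:
  - Splits a nonterminal into two (n-1 such steps)
  - Converts a nonterminal to terminal (n such steps)
Total = (n-1) + n = 2n - 1
= 2(9) - 1
= 18 - 1
= 17

17


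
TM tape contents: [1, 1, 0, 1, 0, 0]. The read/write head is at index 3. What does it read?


Tape: [1, 1, 0, 1, 0, 0]
Positions: 0 1 2 3 4 5
Values:    1 1 0 1 0 0
Head at position 3
tape[3] = 1

1


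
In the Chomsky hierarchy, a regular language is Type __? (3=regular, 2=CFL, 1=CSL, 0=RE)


Chomsky hierarchy levels:
  Type 3: Regular (DFA/NFA/regex)
  Type 2: Context-free (PDA)
  Type 1: Context-sensitive
  Type 0: Recursively enumerable (TM)
'regular' corresponds to Type 3

3


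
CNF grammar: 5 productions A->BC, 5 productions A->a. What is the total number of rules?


CNF allows two rule forms:
  A -> BC (binary): 5 rules
  A -> a (terminal): 5 rules
Total = 5 + 5 = 10

10


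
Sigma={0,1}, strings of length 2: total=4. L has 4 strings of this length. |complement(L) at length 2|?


Alphabet: {0,1}
String length: 2
Total strings of length 2 = 2^2 = 4
Strings in L = 4
Complement = total - |L|
= 4 - 4
= 0

0


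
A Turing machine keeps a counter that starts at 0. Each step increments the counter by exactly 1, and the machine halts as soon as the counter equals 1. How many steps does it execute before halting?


Counter starts at 0. Counting sequence:
  Step 1: counter = 1
Counter reached 1 -> halt
Total steps = 1

1


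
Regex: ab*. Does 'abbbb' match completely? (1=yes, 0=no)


Pattern: ab*
String: 'abbbb'
Pattern requires: exactly one 'a' followed by zero or more 'b's
First char is 'a' -> OK
Rest 'bbbb': all b's? Yes
Result: 1

1


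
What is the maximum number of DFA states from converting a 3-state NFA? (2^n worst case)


NFA has 3 states
Subset construction: each DFA state = subset of NFA states
Maximum subsets = 2^3
2^3 = 8

8


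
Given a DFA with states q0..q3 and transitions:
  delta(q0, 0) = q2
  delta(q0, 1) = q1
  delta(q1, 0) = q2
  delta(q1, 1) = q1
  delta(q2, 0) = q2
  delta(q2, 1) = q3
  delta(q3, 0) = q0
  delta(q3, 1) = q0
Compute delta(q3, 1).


Looking up transition function:
delta(q3, 1) in the table
Row: q3, Column: 1
Result: q0

q0


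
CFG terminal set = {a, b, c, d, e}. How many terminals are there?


Terminal symbols: a, b, c, d, e
Counting each: a (#1), b (#2), c (#3), d (#4), e (#5)
Total = 5

5


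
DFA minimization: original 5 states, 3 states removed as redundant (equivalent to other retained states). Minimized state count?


Original DFA: 5 states
Redundant states removed: 3
Minimized states = original - removed
= 5 - 3
= 2

2


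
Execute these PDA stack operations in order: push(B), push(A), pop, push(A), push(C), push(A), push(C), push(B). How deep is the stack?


Tracing stack operations:
  push(B) -> stack = [B], depth=1
  push(A) -> stack = [B,A], depth=2
  pop -> removed A, stack = [B], depth=1
  push(A) -> stack = [B,A], depth=2
  push(C) -> stack = [B,A,C], depth=3
  push(A) -> stack = [B,A,C,A], depth=4
  push(C) -> stack = [B,A,C,A,C], depth=5
  push(B) -> stack = [B,A,C,A,C,B], depth=6
Final depth = 6

6


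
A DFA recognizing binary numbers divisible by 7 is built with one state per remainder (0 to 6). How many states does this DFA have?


Divisibility by 7 is tracked via the remainder mod 7: 0, 1, ..., 6
The construction assigns one state to each remainder
Number of remainders = 7

7


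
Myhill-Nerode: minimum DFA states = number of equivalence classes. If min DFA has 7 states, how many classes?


Myhill-Nerode theorem:
Number of equivalence classes = number of states in minimal DFA
Minimal DFA states = 7
Therefore equivalence classes = 7

7


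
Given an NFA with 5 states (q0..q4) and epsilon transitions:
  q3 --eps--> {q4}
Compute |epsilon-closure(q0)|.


Starting from q0
Initialize closure = {q0}
q0 has no outgoing epsilon transitions -> nothing to add
Final closure: {q0}
Size = 1

1


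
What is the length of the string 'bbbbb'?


String: 'bbbbb'
Counting characters:
  'b' appears 5 time(s)
Total length = 0 + 5 = 5

5


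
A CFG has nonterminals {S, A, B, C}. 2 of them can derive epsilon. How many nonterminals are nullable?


Nonterminals: {S, A, B, C}
A nonterminal is nullable if it can derive epsilon
Counting nullable nonterminals: 2
Total nullable = 2

2


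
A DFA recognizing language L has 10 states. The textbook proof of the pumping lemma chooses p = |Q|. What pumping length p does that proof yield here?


Pumping lemma for regular languages (standard proof):
Take p = |Q|, the number of DFA states.
Any string of length >= |Q| passes through |Q|+1 states while reading its first |Q| symbols,
so by pigeonhole some state repeats, giving the loop that can be pumped.
Here |Q| = 10
Therefore the proof uses p = 10

10


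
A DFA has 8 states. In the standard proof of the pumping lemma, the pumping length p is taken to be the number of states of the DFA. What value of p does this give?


Pumping lemma for regular languages (standard proof):
Take p = |Q|, the number of DFA states.
Any string of length >= |Q| passes through |Q|+1 states while reading its first |Q| symbols,
so by pigeonhole some state repeats, giving the loop that can be pumped.
Here |Q| = 8
Therefore the proof uses p = 8

8


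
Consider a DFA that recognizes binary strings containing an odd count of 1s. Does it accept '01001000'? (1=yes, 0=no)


DFA has 2 states: q_even (start, accept=no) and q_odd
Processing string '01001000' character by character:
  Position 0: read '0', 1-count=0 -> q_even (no change)
  Position 1: read '1', 1-count=1 -> q_odd
  Position 2: read '0', 1-count=1 -> q_odd (no change)
  Position 3: read '0', 1-count=1 -> q_odd (no change)
  Position 4: read '1', 1-count=2 -> q_even
  Position 5: read '0', 1-count=2 -> q_even (no change)
  Position 6: read '0', 1-count=2 -> q_even (no change)
  Position 7: read '0', 1-count=2 -> q_even (no change)
Final state: q_even, total 1s = 2 (even); the DFA requires an odd count -> reject

0


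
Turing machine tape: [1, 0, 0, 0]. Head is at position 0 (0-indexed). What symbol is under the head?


Tape: [1, 0, 0, 0]
Positions: 0 1 2 3
Values:    1 0 0 0
Head at position 0
tape[0] = 1

1


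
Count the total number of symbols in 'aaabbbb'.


String: 'aaabbbb'
Counting characters:
  'a' appears 3 time(s)
  'b' appears 4 time(s)
Total length = 3 + 4 = 7

7


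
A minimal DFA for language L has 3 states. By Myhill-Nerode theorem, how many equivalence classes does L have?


Myhill-Nerode theorem:
Number of equivalence classes = number of states in minimal DFA
Minimal DFA states = 3
Therefore equivalence classes = 3

3


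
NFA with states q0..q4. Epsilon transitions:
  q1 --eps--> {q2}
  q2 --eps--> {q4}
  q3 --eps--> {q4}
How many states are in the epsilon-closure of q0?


Starting from q0
Initialize closure = {q0}
q0 has no outgoing epsilon transitions -> nothing to add
Final closure: {q0}
Size = 1

1


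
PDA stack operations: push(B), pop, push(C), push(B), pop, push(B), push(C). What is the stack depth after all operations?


Tracing stack operations:
  push(B) -> stack = [B], depth=1
  pop -> removed B, stack = [], depth=0
  push(C) -> stack = [C], depth=1
  push(B) -> stack = [C,B], depth=2
  pop -> removed B, stack = [C], depth=1
  push(B) -> stack = [C,B], depth=2
  push(C) -> stack = [C,B,C], depth=3
Final depth = 3

3


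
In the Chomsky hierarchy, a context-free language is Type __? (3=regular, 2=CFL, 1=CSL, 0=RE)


Chomsky hierarchy levels:
  Type 3: Regular (DFA/NFA/regex)
  Type 2: Context-free (PDA)
  Type 1: Context-sensitive
  Type 0: Recursively enumerable (TM)
'context-free' corresponds to Type 2

2


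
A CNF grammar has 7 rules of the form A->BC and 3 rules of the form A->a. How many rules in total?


CNF allows two rule forms:
  A -> BC (binary): 7 rules
  A -> a (terminal): 3 rules
Total = 7 + 3 = 10

10


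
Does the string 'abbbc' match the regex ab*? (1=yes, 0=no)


Pattern: ab*
String: 'abbbc'
Pattern requires: exactly one 'a' followed by zero or more 'b's
First char is 'a' -> OK
Rest 'bbbc': all b's? No
Result: 0

0


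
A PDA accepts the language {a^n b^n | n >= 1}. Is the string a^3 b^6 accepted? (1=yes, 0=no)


Language requires equal numbers of a's and b's
PDA pushes for each 'a', pops for each 'b'
Number of a's = 3
Number of b's = 6
3 != 6 -> Reject

0


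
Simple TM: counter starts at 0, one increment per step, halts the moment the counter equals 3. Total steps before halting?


Counter starts at 0. Counting sequence:
  Step 1: counter = 1
  Step 2: counter = 2
  Step 3: counter = 3
Counter reached 3 -> halt
Total steps = 3

3


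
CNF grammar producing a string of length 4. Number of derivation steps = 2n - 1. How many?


Chomsky Normal Form derivation:
String length n = 4
Each step either:
  - Splits a nonterminal into two (n-1 such steps)
  - Converts a nonterminal to terminal (n such steps)
Total = (n-1) + n = 2n - 1
= 2(4) - 1
= 8 - 1
= 7

7


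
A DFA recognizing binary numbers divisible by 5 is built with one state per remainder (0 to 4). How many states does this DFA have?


Divisibility by 5 is tracked via the remainder mod 5: 0, 1, ..., 4
The construction assigns one state to each remainder
Number of remainders = 5

5


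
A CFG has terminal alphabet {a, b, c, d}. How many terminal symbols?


Terminal symbols: a, b, c, d
Counting each: a (#1), b (#2), c (#3), d (#4)
Total = 4

4


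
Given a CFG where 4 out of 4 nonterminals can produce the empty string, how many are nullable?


Nonterminals: {S, A, B, C}
A nonterminal is nullable if it can derive epsilon
Counting nullable nonterminals: 4
Total nullable = 4

4


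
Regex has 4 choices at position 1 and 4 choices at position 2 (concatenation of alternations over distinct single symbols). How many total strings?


First group: 4 alternatives
Second group: 4 alternatives
Concatenation: each choice from group 1 pairs with each from group 2
Total = 4 x 4 = 16

16


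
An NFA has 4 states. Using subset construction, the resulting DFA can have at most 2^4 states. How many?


NFA has 4 states
Subset construction: each DFA state = subset of NFA states
Maximum subsets = 2^4
2^4 = 16

16


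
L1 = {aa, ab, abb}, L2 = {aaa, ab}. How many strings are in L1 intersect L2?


L1 = {aa, ab, abb}
L2 = {aaa, ab}
Checking each string in L1 against L2:
  'aa': in L2? No
  'ab': in L2? Yes
  'abb': in L2? No
Intersection = {ab}
|L1 ∩ L2| = 1

1


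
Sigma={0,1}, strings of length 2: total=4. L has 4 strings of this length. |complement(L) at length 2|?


Alphabet: {0,1}
String length: 2
Total strings of length 2 = 2^2 = 4
Strings in L = 4
Complement = total - |L|
= 4 - 4
= 0

0


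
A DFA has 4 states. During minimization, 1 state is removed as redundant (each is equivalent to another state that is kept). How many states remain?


Original DFA: 4 states
Redundant states removed: 1
Minimized states = original - removed
= 4 - 1
= 3

3


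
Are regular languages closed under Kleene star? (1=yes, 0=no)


Regular languages are closed under:
- Union (DFA product construction)
- Intersection (DFA product construction)
- Complement (swap accept/reject states)
- Concatenation (NFA construction)
- Kleene star (NFA construction)
Kleene star is in this list
Therefore: closed

1


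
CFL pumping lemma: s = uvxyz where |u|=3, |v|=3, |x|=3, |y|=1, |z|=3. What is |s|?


|s| = |u| + |v| + |x| + |y| + |z|
= 3 + 3 + 3 + 1 + 3
= 6 + 3 + 4
= 9 + 4
= 13

13


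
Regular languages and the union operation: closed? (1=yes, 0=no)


Regular languages are closed under all standard operations:
- Union: Yes (product construction)
- Intersection: Yes (product construction)
- Complement: Yes (swap accept/reject)
- Concatenation: Yes (NFA construction)
Operation: union -> Closed

1


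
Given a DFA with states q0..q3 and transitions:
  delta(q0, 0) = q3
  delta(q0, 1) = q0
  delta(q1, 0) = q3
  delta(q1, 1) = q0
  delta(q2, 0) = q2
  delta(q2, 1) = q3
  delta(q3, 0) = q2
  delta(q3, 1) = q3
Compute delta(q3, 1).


Looking up transition function:
delta(q3, 1) in the table
Row: q3, Column: 1
Result: q3

q3


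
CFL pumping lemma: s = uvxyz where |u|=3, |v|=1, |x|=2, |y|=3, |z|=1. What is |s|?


|s| = |u| + |v| + |x| + |y| + |z|
= 3 + 1 + 2 + 3 + 1
= 4 + 2 + 4
= 6 + 4
= 10

10


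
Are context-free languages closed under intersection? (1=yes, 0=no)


CFL closure properties:
  Closed under: union, concatenation, Kleene star
  NOT closed under: intersection, complement
Operation 'intersection' is in not-closed list -> No (not closed)

0


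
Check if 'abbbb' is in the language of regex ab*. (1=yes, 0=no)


Pattern: ab*
String: 'abbbb'
Pattern requires: exactly one 'a' followed by zero or more 'b's
First char is 'a' -> OK
Rest 'bbbb': all b's? Yes
Result: 1

1


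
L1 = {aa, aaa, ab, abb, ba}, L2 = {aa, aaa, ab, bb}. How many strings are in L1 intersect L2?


L1 = {aa, aaa, ab, abb, ba}
L2 = {aa, aaa, ab, bb}
Checking each string in L1 against L2:
  'aa': in L2? Yes
  'aaa': in L2? Yes
  'ab': in L2? Yes
  'abb': in L2? No
  'ba': in L2? No
Intersection = {aa, aaa, ab}
|L1 ∩ L2| = 3

3


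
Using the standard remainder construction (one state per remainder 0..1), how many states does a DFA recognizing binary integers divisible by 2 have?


Divisibility by 2 is tracked via the remainder mod 2: 0, 1, ..., 1
The construction assigns one state to each remainder
Number of remainders = 2

2


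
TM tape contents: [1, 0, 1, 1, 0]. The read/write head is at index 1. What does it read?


Tape: [1, 0, 1, 1, 0]
Positions: 0 1 2 3 4
Values:    1 0 1 1 0
Head at position 1
tape[1] = 0

0


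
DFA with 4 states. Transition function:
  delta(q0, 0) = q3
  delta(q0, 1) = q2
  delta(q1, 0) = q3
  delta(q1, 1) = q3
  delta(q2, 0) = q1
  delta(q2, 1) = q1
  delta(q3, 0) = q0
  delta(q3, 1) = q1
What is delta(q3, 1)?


Looking up transition function:
delta(q3, 1) in the table
Row: q3, Column: 1
Result: q1

q1


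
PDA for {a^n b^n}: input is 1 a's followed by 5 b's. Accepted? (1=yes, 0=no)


Language requires equal numbers of a's and b's
PDA pushes for each 'a', pops for each 'b'
Number of a's = 1
Number of b's = 5
1 != 5 -> Reject

0


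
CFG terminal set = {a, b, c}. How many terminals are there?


Terminal symbols: a, b, c
Counting each: a (#1), b (#2), c (#3)
Total = 3

3


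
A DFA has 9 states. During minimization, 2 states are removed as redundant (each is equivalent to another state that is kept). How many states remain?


Original DFA: 9 states
Redundant states removed: 2
Minimized states = original - removed
= 9 - 2
= 7

7


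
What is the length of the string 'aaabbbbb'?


String: 'aaabbbbb'
Counting characters:
  'a' appears 3 time(s)
  'b' appears 5 time(s)
Total length = 3 + 5 = 8

8


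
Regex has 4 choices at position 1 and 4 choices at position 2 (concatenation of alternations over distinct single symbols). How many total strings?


First group: 4 alternatives
Second group: 4 alternatives
Concatenation: each choice from group 1 pairs with each from group 2
Total = 4 x 4 = 16

16


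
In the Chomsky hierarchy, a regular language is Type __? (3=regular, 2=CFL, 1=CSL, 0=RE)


Chomsky hierarchy levels:
  Type 3: Regular (DFA/NFA/regex)
  Type 2: Context-free (PDA)
  Type 1: Context-sensitive
  Type 0: Recursively enumerable (TM)
'regular' corresponds to Type 3

3


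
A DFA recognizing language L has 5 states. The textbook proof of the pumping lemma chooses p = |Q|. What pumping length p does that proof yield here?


Pumping lemma for regular languages (standard proof):
Take p = |Q|, the number of DFA states.
Any string of length >= |Q| passes through |Q|+1 states while reading its first |Q| symbols,
so by pigeonhole some state repeats, giving the loop that can be pumped.
Here |Q| = 5
Therefore the proof uses p = 5

5


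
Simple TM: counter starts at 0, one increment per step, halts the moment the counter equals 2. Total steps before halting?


Counter starts at 0. Counting sequence:
  Step 1: counter = 1
  Step 2: counter = 2
Counter reached 2 -> halt
Total steps = 2

2


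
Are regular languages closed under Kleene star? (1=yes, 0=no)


Regular languages are closed under:
- Union (DFA product construction)
- Intersection (DFA product construction)
- Complement (swap accept/reject states)
- Concatenation (NFA construction)
- Kleene star (NFA construction)
Kleene star is in this list
Therefore: closed

1


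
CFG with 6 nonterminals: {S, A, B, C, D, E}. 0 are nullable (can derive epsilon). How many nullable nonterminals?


Nonterminals: {S, A, B, C, D, E}
A nonterminal is nullable if it can derive epsilon
Counting nullable nonterminals: 0
Total nullable = 0

0


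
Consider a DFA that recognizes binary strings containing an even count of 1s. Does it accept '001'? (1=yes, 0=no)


DFA has 2 states: q_even (start, accept=yes) and q_odd
Processing string '001' character by character:
  Position 0: read '0', 1-count=0 -> q_even (no change)
  Position 1: read '0', 1-count=0 -> q_even (no change)
  Position 2: read '1', 1-count=1 -> q_odd
Final state: q_odd, total 1s = 1 (odd); the DFA requires an even count -> reject

0


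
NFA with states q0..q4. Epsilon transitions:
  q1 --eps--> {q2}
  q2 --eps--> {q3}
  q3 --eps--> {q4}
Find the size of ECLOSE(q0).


Starting from q0
Initialize closure = {q0}
q0 has no outgoing epsilon transitions -> nothing to add
Final closure: {q0}
Size = 1

1


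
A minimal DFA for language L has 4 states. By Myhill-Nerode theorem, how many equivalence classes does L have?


Myhill-Nerode theorem:
Number of equivalence classes = number of states in minimal DFA
Minimal DFA states = 4
Therefore equivalence classes = 4

4


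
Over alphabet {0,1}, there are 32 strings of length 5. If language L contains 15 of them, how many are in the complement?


Alphabet: {0,1}
String length: 5
Total strings of length 5 = 2^5 = 32
Strings in L = 15
Complement = total - |L|
= 32 - 15
= 17

17


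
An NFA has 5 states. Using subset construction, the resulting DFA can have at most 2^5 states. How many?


NFA has 5 states
Subset construction: each DFA state = subset of NFA states
Maximum subsets = 2^5
2^5 = 32

32


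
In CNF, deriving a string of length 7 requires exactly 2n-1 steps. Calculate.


Chomsky Normal Form derivation:
String length n = 7
Each step either:
  - Splits a nonterminal into two (n-1 such steps)
  - Converts a nonterminal to terminal (n such steps)
Total = (n-1) + n = 2n - 1
= 2(7) - 1
= 14 - 1
= 13

13


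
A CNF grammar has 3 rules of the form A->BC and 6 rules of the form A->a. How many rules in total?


CNF allows two rule forms:
  A -> BC (binary): 3 rules
  A -> a (terminal): 6 rules
Total = 3 + 6 = 9

9


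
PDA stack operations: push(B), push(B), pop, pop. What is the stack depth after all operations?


Tracing stack operations:
  push(B) -> stack = [B], depth=1
  push(B) -> stack = [B,B], depth=2
  pop -> removed B, stack = [B], depth=1
  pop -> removed B, stack = [], depth=0
Final depth = 0

0


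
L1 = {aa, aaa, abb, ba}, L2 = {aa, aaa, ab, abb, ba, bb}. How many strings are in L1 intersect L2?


L1 = {aa, aaa, abb, ba}
L2 = {aa, aaa, ab, abb, ba, bb}
Checking each string in L1 against L2:
  'aa': in L2? Yes
  'aaa': in L2? Yes
  'abb': in L2? Yes
  'ba': in L2? Yes
Intersection = {aa, aaa, abb, ba}
|L1 ∩ L2| = 4

4


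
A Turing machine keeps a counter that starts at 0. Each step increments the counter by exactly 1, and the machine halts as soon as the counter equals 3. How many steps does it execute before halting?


Counter starts at 0. Counting sequence:
  Step 1: counter = 1
  Step 2: counter = 2
  Step 3: counter = 3
Counter reached 3 -> halt
Total steps = 3

3


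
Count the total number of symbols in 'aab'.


String: 'aab'
Counting characters:
  'a' appears 2 time(s)
  'b' appears 1 time(s)
Total length = 2 + 1 = 3

3


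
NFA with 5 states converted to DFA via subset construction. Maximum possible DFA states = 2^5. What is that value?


NFA has 5 states
Subset construction: each DFA state = subset of NFA states
Maximum subsets = 2^5
2^5 = 32

32


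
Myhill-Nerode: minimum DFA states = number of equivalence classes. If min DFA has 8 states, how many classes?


Myhill-Nerode theorem:
Number of equivalence classes = number of states in minimal DFA
Minimal DFA states = 8
Therefore equivalence classes = 8

8


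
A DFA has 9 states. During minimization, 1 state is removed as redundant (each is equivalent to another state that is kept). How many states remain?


Original DFA: 9 states
Redundant states removed: 1
Minimized states = original - removed
= 9 - 1
= 8

8


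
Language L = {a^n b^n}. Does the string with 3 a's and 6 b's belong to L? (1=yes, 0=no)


Language requires equal numbers of a's and b's
PDA pushes for each 'a', pops for each 'b'
Number of a's = 3
Number of b's = 6
3 != 6 -> Reject

0


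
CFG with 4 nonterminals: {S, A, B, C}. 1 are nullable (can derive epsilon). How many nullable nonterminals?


Nonterminals: {S, A, B, C}
A nonterminal is nullable if it can derive epsilon
Counting nullable nonterminals: 1
Total nullable = 1

1


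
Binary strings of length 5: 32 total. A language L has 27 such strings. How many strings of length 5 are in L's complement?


Alphabet: {0,1}
String length: 5
Total strings of length 5 = 2^5 = 32
Strings in L = 27
Complement = total - |L|
= 32 - 27
= 5

5


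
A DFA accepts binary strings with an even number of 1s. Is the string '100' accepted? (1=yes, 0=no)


DFA has 2 states: q_even (start, accept=yes) and q_odd
Processing string '100' character by character:
  Position 0: read '1', 1-count=1 -> q_odd
  Position 1: read '0', 1-count=1 -> q_odd (no change)
  Position 2: read '0', 1-count=1 -> q_odd (no change)
Final state: q_odd, total 1s = 1 (odd); the DFA requires an even count -> reject

0


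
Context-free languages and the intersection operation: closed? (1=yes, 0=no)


CFL closure properties:
  Closed under: union, concatenation, Kleene star
  NOT closed under: intersection, complement
Operation 'intersection' is in not-closed list -> No (not closed)

0


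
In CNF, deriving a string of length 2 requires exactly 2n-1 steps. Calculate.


Chomsky Normal Form derivation:
String length n = 2
Each step either:
  - Splits a nonterminal into two (n-1 such steps)
  - Converts a nonterminal to terminal (n such steps)
Total = (n-1) + n = 2n - 1
= 2(2) - 1
= 4 - 1
= 3

3


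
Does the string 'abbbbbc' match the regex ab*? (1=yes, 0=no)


Pattern: ab*
String: 'abbbbbc'
Pattern requires: exactly one 'a' followed by zero or more 'b's
First char is 'a' -> OK
Rest 'bbbbbc': all b's? No
Result: 0

0


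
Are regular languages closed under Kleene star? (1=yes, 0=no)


Regular languages are closed under:
- Union (DFA product construction)
- Intersection (DFA product construction)
- Complement (swap accept/reject states)
- Concatenation (NFA construction)
- Kleene star (NFA construction)
Kleene star is in this list
Therefore: closed

1


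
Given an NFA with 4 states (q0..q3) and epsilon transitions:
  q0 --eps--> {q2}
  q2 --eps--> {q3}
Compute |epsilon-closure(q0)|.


Starting from q0
Initialize closure = {q0}
Follow epsilon from q0 -> add q2
Follow epsilon from q2 -> add q3
Final closure: {q0, q2, q3}
Size = 3

3


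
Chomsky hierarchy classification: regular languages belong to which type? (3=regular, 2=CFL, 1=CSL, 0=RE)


Chomsky hierarchy levels:
  Type 3: Regular (DFA/NFA/regex)
  Type 2: Context-free (PDA)
  Type 1: Context-sensitive
  Type 0: Recursively enumerable (TM)
'regular' corresponds to Type 3

3


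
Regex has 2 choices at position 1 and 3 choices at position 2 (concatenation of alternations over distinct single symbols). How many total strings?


First group: 2 alternatives
Second group: 3 alternatives
Concatenation: each choice from group 1 pairs with each from group 2
Total = 2 x 3 = 6

6


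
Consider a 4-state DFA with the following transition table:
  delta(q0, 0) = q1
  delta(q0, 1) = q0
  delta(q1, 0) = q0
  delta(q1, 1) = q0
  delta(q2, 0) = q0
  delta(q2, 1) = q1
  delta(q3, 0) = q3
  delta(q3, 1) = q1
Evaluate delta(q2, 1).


Looking up transition function:
delta(q2, 1) in the table
Row: q2, Column: 1
Result: q1

q1


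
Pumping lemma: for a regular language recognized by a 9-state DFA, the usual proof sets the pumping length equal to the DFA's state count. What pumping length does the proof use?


Pumping lemma for regular languages (standard proof):
Take p = |Q|, the number of DFA states.
Any string of length >= |Q| passes through |Q|+1 states while reading its first |Q| symbols,
so by pigeonhole some state repeats, giving the loop that can be pumped.
Here |Q| = 9
Therefore the proof uses p = 9

9


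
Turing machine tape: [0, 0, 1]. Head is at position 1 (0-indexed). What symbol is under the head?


Tape: [0, 0, 1]
Positions: 0 1 2
Values:    0 0 1
Head at position 1
tape[1] = 0

0


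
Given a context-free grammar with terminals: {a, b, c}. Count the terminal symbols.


Terminal symbols: a, b, c
Counting each: a (#1), b (#2), c (#3)
Total = 3

3


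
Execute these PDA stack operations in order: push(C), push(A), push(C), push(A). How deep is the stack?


Tracing stack operations:
  push(C) -> stack = [C], depth=1
  push(A) -> stack = [C,A], depth=2
  push(C) -> stack = [C,A,C], depth=3
  push(A) -> stack = [C,A,C,A], depth=4
Final depth = 4

4


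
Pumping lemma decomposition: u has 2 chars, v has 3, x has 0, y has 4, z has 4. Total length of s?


|s| = |u| + |v| + |x| + |y| + |z|
= 2 + 3 + 0 + 4 + 4
= 5 + 0 + 8
= 5 + 8
= 13

13


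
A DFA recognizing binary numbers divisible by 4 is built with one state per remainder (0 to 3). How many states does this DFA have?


Divisibility by 4 is tracked via the remainder mod 4: 0, 1, ..., 3
The construction assigns one state to each remainder
Number of remainders = 4

4


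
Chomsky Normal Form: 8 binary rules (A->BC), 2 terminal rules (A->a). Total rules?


CNF allows two rule forms:
  A -> BC (binary): 8 rules
  A -> a (terminal): 2 rules
Total = 8 + 2 = 10

10


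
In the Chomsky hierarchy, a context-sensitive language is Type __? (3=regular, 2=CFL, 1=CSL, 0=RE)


Chomsky hierarchy levels:
  Type 3: Regular (DFA/NFA/regex)
  Type 2: Context-free (PDA)
  Type 1: Context-sensitive
  Type 0: Recursively enumerable (TM)
'context-sensitive' corresponds to Type 1

1


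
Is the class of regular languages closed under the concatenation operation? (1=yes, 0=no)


Regular languages are closed under:
- Union (DFA product construction)
- Intersection (DFA product construction)
- Complement (swap accept/reject states)
- Concatenation (NFA construction)
- Kleene star (NFA construction)
concatenation is in this list
Therefore: closed

1


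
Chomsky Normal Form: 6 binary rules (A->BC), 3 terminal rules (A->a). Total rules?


CNF allows two rule forms:
  A -> BC (binary): 6 rules
  A -> a (terminal): 3 rules
Total = 6 + 3 = 9

9


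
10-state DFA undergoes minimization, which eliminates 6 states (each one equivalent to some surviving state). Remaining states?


Original DFA: 10 states
Redundant states removed: 6
Minimized states = original - removed
= 10 - 6
= 4

4


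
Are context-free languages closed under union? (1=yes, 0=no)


CFL closure properties:
  Closed under: union, concatenation, Kleene star
  NOT closed under: intersection, complement
Operation 'union' is in closed list -> Yes (closed)

1


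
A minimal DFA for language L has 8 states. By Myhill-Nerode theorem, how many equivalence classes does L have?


Myhill-Nerode theorem:
Number of equivalence classes = number of states in minimal DFA
Minimal DFA states = 8
Therefore equivalence classes = 8

8


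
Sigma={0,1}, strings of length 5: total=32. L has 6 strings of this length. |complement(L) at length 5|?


Alphabet: {0,1}
String length: 5
Total strings of length 5 = 2^5 = 32
Strings in L = 6
Complement = total - |L|
= 32 - 6
= 26

26


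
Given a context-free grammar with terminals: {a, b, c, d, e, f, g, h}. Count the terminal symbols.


Terminal symbols: a, b, c, d, e, f, g, h
Counting each: a (#1), b (#2), c (#3), d (#4), e (#5), f (#6), g (#7), h (#8)
Total = 8

8


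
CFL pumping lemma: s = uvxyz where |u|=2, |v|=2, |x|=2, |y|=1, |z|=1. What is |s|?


|s| = |u| + |v| + |x| + |y| + |z|
= 2 + 2 + 2 + 1 + 1
= 4 + 2 + 2
= 6 + 2
= 8

8


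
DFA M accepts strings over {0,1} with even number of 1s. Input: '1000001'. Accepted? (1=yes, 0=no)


DFA has 2 states: q_even (start, accept=yes) and q_odd
Processing string '1000001' character by character:
  Position 0: read '1', 1-count=1 -> q_odd
  Position 1: read '0', 1-count=1 -> q_odd (no change)
  Position 2: read '0', 1-count=1 -> q_odd (no change)
  Position 3: read '0', 1-count=1 -> q_odd (no change)
  Position 4: read '0', 1-count=1 -> q_odd (no change)
  Position 5: read '0', 1-count=1 -> q_odd (no change)
  Position 6: read '1', 1-count=2 -> q_even
Final state: q_even, total 1s = 2 (even); the DFA requires an even count -> accept

1


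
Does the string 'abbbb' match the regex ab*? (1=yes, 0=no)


Pattern: ab*
String: 'abbbb'
Pattern requires: exactly one 'a' followed by zero or more 'b's
First char is 'a' -> OK
Rest 'bbbb': all b's? Yes
Result: 1

1


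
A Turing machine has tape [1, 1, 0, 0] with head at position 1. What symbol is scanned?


Tape: [1, 1, 0, 0]
Positions: 0 1 2 3
Values:    1 1 0 0
Head at position 1
tape[1] = 1

1


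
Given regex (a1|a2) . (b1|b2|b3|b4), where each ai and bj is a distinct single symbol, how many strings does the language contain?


First group: 2 alternatives
Second group: 4 alternatives
Concatenation: each choice from group 1 pairs with each from group 2
Total = 2 x 4 = 8

8


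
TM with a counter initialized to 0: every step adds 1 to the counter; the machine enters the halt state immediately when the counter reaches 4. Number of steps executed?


Counter starts at 0. Counting sequence:
  Step 1: counter = 1
  Step 2: counter = 2
  Step 3: counter = 3
  Step 4: counter = 4
Counter reached 4 -> halt
Total steps = 4

4
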